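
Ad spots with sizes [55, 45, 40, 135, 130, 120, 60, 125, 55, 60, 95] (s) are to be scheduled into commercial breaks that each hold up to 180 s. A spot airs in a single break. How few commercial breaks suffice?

6

Total = 135 + 130 + 125 + 120 + 95 + 60 + 60 + 55 + 55 + 45 + 40 = 920 s.
Lower bound: ⌈920/180⌉ = 6 commercial breaks.
A packing using 6 commercial breaks:
  break 1: 135 + 45 = 180
  break 2: 130 + 40 = 170
  break 3: 125 + 55 = 180
  break 4: 120 + 60 = 180
  break 5: 95 + 60 = 155
  break 6: 55 = 55
This matches the lower bound, so 6 is optimal.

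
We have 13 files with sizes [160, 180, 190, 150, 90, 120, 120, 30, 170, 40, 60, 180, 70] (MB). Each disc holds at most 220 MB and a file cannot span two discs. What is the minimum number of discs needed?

Total = 190 + 180 + 180 + 170 + 160 + 150 + 120 + 120 + 90 + 70 + 60 + 40 + 30 = 1560 MB.
Lower bound: ⌈1560/220⌉ = 8 discs.
A packing using 8 discs:
  disc 1: 190 + 30 = 220
  disc 2: 180 + 40 = 220
  disc 3: 180 = 180
  disc 4: 170 = 170
  disc 5: 160 + 60 = 220
  disc 6: 150 + 70 = 220
  disc 7: 120 + 90 = 210
  disc 8: 120 = 120
This matches the lower bound, so 8 is optimal.

8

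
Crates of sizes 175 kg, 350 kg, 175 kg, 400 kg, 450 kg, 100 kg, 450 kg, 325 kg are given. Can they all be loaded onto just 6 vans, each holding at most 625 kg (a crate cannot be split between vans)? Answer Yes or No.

Yes

A valid assignment using 5 vans:
  van 1: 450 + 175 = 625
  van 2: 450 + 175 = 625
  van 3: 400 + 100 = 500
  van 4: 350 = 350
  van 5: 325 = 325
That uses only 5 ≤ 6, so 6 vans are enough.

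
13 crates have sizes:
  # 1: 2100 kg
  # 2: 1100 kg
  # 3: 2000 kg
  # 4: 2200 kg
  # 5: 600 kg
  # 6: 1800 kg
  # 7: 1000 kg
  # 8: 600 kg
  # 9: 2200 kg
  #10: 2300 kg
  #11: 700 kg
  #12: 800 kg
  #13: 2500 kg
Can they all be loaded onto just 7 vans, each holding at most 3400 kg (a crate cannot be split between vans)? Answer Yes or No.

Yes

A valid assignment using 7 vans:
  van 1: 2500 + 800 = 3300
  van 2: 2300 + 1100 = 3400
  van 3: 2200 + 1000 = 3200
  van 4: 2200 + 700 = 2900
  van 5: 2100 + 600 + 600 = 3300
  van 6: 2000 = 2000
  van 7: 1800 = 1800
Every load is within 3400 kg, so 7 vans suffice.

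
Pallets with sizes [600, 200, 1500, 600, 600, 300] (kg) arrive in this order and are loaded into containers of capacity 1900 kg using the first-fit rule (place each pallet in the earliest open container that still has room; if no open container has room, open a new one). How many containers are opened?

3

  600 → container 1 (new)  [load 600/1900]
  200 → container 1  [load 800/1900]
  1500 → container 2 (new)  [load 1500/1900]
  600 → container 1  [load 1400/1900]
  600 → container 3 (new)  [load 600/1900]
  300 → container 1  [load 1700/1900]
3 containers opened.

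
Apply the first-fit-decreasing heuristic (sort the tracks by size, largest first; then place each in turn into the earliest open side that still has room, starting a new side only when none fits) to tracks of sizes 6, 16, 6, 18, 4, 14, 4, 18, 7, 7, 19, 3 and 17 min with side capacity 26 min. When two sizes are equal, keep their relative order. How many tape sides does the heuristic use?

6

Sorted descending: 19, 18, 18, 17, 16, 14, 7, 7, 6, 6, 4, 4, 3.
  19 → side 1 (new)  [load 19/26]
  18 → side 2 (new)  [load 18/26]
  18 → side 3 (new)  [load 18/26]
  17 → side 4 (new)  [load 17/26]
  16 → side 5 (new)  [load 16/26]
  14 → side 6 (new)  [load 14/26]
  7 → side 1  [load 26/26]
  7 → side 2  [load 25/26]
  6 → side 3  [load 24/26]
  6 → side 4  [load 23/26]
  4 → side 5  [load 20/26]
  4 → side 5  [load 24/26]
  3 → side 4  [load 26/26]
6 tape sides opened.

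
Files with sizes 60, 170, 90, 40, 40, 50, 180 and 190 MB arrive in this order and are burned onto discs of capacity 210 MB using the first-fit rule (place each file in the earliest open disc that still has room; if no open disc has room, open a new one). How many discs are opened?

  60 → disc 1 (new)  [load 60/210]
  170 → disc 2 (new)  [load 170/210]
  90 → disc 1  [load 150/210]
  40 → disc 1  [load 190/210]
  40 → disc 2  [load 210/210]
  50 → disc 3 (new)  [load 50/210]
  180 → disc 4 (new)  [load 180/210]
  190 → disc 5 (new)  [load 190/210]
5 discs opened.

5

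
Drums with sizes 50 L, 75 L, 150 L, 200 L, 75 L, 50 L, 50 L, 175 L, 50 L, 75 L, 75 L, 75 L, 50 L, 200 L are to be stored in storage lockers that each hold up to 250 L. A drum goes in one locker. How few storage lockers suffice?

6

Total = 200 + 200 + 175 + 150 + 75 + 75 + 75 + 75 + 75 + 50 + 50 + 50 + 50 + 50 = 1350 L.
Lower bound: ⌈1350/250⌉ = 6 storage lockers.
A packing using 6 storage lockers:
  locker 1: 200 + 50 = 250
  locker 2: 200 + 50 = 250
  locker 3: 175 + 75 = 250
  locker 4: 150 + 75 = 225
  locker 5: 75 + 75 + 75 = 225
  locker 6: 50 + 50 + 50 = 150
This matches the lower bound, so 6 is optimal.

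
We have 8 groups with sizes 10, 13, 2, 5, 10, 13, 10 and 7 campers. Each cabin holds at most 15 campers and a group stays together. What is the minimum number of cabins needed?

Total = 13 + 13 + 10 + 10 + 10 + 7 + 5 + 2 = 70 campers.
Lower bound: ⌈70/15⌉ = 5 cabins.
A packing using 6 cabins:
  cabin 1: 13 + 2 = 15
  cabin 2: 13 = 13
  cabin 3: 10 + 5 = 15
  cabin 4: 10 = 10
  cabin 5: 10 = 10
  cabin 6: 7 = 7
No arrangement into 5 cabins stays within capacity, so 6 is optimal.

6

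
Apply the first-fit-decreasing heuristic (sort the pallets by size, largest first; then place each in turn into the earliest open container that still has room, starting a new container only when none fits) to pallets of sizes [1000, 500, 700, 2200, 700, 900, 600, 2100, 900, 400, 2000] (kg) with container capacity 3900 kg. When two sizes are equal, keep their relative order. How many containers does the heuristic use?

4

Sorted descending: 2200, 2100, 2000, 1000, 900, 900, 700, 700, 600, 500, 400.
  2200 → container 1 (new)  [load 2200/3900]
  2100 → container 2 (new)  [load 2100/3900]
  2000 → container 3 (new)  [load 2000/3900]
  1000 → container 1  [load 3200/3900]
  900 → container 2  [load 3000/3900]
  900 → container 2  [load 3900/3900]
  700 → container 1  [load 3900/3900]
  700 → container 3  [load 2700/3900]
  600 → container 3  [load 3300/3900]
  500 → container 3  [load 3800/3900]
  400 → container 4 (new)  [load 400/3900]
4 containers opened.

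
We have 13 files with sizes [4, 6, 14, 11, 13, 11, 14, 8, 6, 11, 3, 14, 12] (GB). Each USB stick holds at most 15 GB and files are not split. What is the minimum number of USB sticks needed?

Total = 14 + 14 + 14 + 13 + 12 + 11 + 11 + 11 + 8 + 6 + 6 + 4 + 3 = 127 GB.
Lower bound: ⌈127/15⌉ = 9 USB sticks.
A packing using 10 USB sticks:
  USB stick 1: 14 = 14
  USB stick 2: 14 = 14
  USB stick 3: 14 = 14
  USB stick 4: 13 = 13
  USB stick 5: 12 + 3 = 15
  USB stick 6: 11 + 4 = 15
  USB stick 7: 11 = 11
  USB stick 8: 11 = 11
  USB stick 9: 8 + 6 = 14
  USB stick 10: 6 = 6
No arrangement into 9 USB sticks stays within capacity, so 10 is optimal.

10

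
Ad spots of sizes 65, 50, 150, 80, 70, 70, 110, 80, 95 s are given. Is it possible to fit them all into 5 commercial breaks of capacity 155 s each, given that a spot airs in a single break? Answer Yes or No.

Total = 770 s; ⌈770/155⌉ = 5.
The bound of 5 does not rule out 5, but exhaustive search shows no assignment into 5 commercial breaks of capacity 155 s exists — the minimum is 6.

No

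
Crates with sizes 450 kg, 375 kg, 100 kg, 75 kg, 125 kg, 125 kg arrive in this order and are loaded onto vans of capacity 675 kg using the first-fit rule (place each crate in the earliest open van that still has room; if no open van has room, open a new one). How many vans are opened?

  450 → van 1 (new)  [load 450/675]
  375 → van 2 (new)  [load 375/675]
  100 → van 1  [load 550/675]
  75 → van 1  [load 625/675]
  125 → van 2  [load 500/675]
  125 → van 2  [load 625/675]
2 vans opened.

2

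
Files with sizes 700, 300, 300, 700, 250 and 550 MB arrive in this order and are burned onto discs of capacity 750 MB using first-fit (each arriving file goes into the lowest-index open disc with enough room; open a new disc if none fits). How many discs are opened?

5

  700 → disc 1 (new)  [load 700/750]
  300 → disc 2 (new)  [load 300/750]
  300 → disc 2  [load 600/750]
  700 → disc 3 (new)  [load 700/750]
  250 → disc 4 (new)  [load 250/750]
  550 → disc 5 (new)  [load 550/750]
5 discs opened.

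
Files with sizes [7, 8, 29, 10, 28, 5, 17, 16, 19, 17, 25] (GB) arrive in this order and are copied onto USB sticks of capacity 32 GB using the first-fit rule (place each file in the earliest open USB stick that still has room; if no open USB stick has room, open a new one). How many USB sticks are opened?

  7 → USB stick 1 (new)  [load 7/32]
  8 → USB stick 1  [load 15/32]
  29 → USB stick 2 (new)  [load 29/32]
  10 → USB stick 1  [load 25/32]
  28 → USB stick 3 (new)  [load 28/32]
  5 → USB stick 1  [load 30/32]
  17 → USB stick 4 (new)  [load 17/32]
  16 → USB stick 5 (new)  [load 16/32]
  19 → USB stick 6 (new)  [load 19/32]
  17 → USB stick 7 (new)  [load 17/32]
  25 → USB stick 8 (new)  [load 25/32]
8 USB sticks opened.

8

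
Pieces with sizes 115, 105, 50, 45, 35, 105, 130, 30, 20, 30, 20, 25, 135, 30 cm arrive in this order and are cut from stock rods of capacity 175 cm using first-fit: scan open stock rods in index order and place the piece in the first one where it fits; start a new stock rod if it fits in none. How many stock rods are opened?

  115 → stock rod 1 (new)  [load 115/175]
  105 → stock rod 2 (new)  [load 105/175]
  50 → stock rod 1  [load 165/175]
  45 → stock rod 2  [load 150/175]
  35 → stock rod 3 (new)  [load 35/175]
  105 → stock rod 3  [load 140/175]
  130 → stock rod 4 (new)  [load 130/175]
  30 → stock rod 3  [load 170/175]
  20 → stock rod 2  [load 170/175]
  30 → stock rod 4  [load 160/175]
  20 → stock rod 5 (new)  [load 20/175]
  25 → stock rod 5  [load 45/175]
  135 → stock rod 6 (new)  [load 135/175]
  30 → stock rod 5  [load 75/175]
6 stock rods opened.

6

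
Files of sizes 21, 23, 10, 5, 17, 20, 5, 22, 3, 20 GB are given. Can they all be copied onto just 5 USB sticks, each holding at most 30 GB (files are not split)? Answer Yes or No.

No

Total = 146 GB; ⌈146/30⌉ = 5.
6 files each exceed half the capacity and cannot share a USB stick, forcing at least 6 USB sticks.
At least 6 USB sticks are required, but only 5 are allowed.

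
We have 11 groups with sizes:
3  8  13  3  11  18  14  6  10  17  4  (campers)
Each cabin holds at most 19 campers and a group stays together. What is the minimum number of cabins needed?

6

Total = 18 + 17 + 14 + 13 + 11 + 10 + 8 + 6 + 4 + 3 + 3 = 107 campers.
Lower bound: ⌈107/19⌉ = 6 cabins.
A packing using 6 cabins:
  cabin 1: 18 = 18
  cabin 2: 17 = 17
  cabin 3: 14 + 4 = 18
  cabin 4: 13 + 6 = 19
  cabin 5: 11 + 8 = 19
  cabin 6: 10 + 3 + 3 = 16
This matches the lower bound, so 6 is optimal.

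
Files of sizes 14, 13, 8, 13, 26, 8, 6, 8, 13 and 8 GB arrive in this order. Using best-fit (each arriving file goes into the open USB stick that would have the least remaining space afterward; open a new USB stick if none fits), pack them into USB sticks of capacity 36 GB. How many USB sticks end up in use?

4

  14 → USB stick 1 (new)  [load 14/36]
  13 → USB stick 1  [load 27/36]
  8 → USB stick 1  [load 35/36]
  13 → USB stick 2 (new)  [load 13/36]
  26 → USB stick 3 (new)  [load 26/36]
  8 → USB stick 3  [load 34/36]
  6 → USB stick 2  [load 19/36]
  8 → USB stick 2  [load 27/36]
  13 → USB stick 4 (new)  [load 13/36]
  8 → USB stick 2  [load 35/36]
4 USB sticks opened.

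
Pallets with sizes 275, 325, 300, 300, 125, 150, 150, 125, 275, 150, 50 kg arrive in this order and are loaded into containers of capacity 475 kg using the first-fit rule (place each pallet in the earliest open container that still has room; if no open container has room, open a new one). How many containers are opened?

  275 → container 1 (new)  [load 275/475]
  325 → container 2 (new)  [load 325/475]
  300 → container 3 (new)  [load 300/475]
  300 → container 4 (new)  [load 300/475]
  125 → container 1  [load 400/475]
  150 → container 2  [load 475/475]
  150 → container 3  [load 450/475]
  125 → container 4  [load 425/475]
  275 → container 5 (new)  [load 275/475]
  150 → container 5  [load 425/475]
  50 → container 1  [load 450/475]
5 containers opened.

5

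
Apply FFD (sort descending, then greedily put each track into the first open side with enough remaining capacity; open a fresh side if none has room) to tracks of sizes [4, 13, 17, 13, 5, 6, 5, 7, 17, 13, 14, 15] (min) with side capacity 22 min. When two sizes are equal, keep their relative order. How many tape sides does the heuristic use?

7

Sorted descending: 17, 17, 15, 14, 13, 13, 13, 7, 6, 5, 5, 4.
  17 → side 1 (new)  [load 17/22]
  17 → side 2 (new)  [load 17/22]
  15 → side 3 (new)  [load 15/22]
  14 → side 4 (new)  [load 14/22]
  13 → side 5 (new)  [load 13/22]
  13 → side 6 (new)  [load 13/22]
  13 → side 7 (new)  [load 13/22]
  7 → side 3  [load 22/22]
  6 → side 4  [load 20/22]
  5 → side 1  [load 22/22]
  5 → side 2  [load 22/22]
  4 → side 5  [load 17/22]
7 tape sides opened.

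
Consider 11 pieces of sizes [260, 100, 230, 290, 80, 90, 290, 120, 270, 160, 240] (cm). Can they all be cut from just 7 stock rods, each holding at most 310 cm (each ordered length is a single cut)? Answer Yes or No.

Total = 2130 cm; ⌈2130/310⌉ = 7.
The bound of 7 does not rule out 7, but exhaustive search shows no assignment into 7 stock rods of capacity 310 cm exists — the minimum is 8.

No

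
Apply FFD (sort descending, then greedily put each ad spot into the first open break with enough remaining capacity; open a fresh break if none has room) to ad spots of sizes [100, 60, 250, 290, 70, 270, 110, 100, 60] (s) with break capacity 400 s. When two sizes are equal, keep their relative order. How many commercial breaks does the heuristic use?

Sorted descending: 290, 270, 250, 110, 100, 100, 70, 60, 60.
  290 → break 1 (new)  [load 290/400]
  270 → break 2 (new)  [load 270/400]
  250 → break 3 (new)  [load 250/400]
  110 → break 1  [load 400/400]
  100 → break 2  [load 370/400]
  100 → break 3  [load 350/400]
  70 → break 4 (new)  [load 70/400]
  60 → break 4  [load 130/400]
  60 → break 4  [load 190/400]
4 commercial breaks opened.

4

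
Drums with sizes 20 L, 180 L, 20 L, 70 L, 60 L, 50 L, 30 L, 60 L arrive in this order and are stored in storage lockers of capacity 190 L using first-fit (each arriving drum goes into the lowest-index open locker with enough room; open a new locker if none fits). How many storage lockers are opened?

  20 → locker 1 (new)  [load 20/190]
  180 → locker 2 (new)  [load 180/190]
  20 → locker 1  [load 40/190]
  70 → locker 1  [load 110/190]
  60 → locker 1  [load 170/190]
  50 → locker 3 (new)  [load 50/190]
  30 → locker 3  [load 80/190]
  60 → locker 3  [load 140/190]
3 storage lockers opened.

3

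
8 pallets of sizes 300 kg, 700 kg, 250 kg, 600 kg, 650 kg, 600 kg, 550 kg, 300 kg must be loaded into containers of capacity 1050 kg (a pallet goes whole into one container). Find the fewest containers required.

5

Total = 700 + 650 + 600 + 600 + 550 + 300 + 300 + 250 = 3950 kg.
Lower bound: ⌈3950/1050⌉ = 4 containers.
Also, 5 pallets each exceed 525 kg, and no two of those can share a container, so at least 5 containers are needed.
A packing using 5 containers:
  container 1: 700 + 300 = 1000
  container 2: 650 + 300 = 950
  container 3: 600 + 250 = 850
  container 4: 600 = 600
  container 5: 550 = 550
This matches the lower bound, so 5 is optimal.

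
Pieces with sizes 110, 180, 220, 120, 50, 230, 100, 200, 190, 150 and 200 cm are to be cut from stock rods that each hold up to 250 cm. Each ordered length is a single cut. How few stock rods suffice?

8

Total = 230 + 220 + 200 + 200 + 190 + 180 + 150 + 120 + 110 + 100 + 50 = 1750 cm.
Lower bound: ⌈1750/250⌉ = 7 stock rods.
A packing using 8 stock rods:
  stock rod 1: 230 = 230
  stock rod 2: 220 = 220
  stock rod 3: 200 + 50 = 250
  stock rod 4: 200 = 200
  stock rod 5: 190 = 190
  stock rod 6: 180 = 180
  stock rod 7: 150 + 100 = 250
  stock rod 8: 120 + 110 = 230
No arrangement into 7 stock rods stays within capacity, so 8 is optimal.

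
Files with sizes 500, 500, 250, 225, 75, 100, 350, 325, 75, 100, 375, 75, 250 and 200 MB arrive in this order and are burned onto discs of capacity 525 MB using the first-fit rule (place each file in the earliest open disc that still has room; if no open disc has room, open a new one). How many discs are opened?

  500 → disc 1 (new)  [load 500/525]
  500 → disc 2 (new)  [load 500/525]
  250 → disc 3 (new)  [load 250/525]
  225 → disc 3  [load 475/525]
  75 → disc 4 (new)  [load 75/525]
  100 → disc 4  [load 175/525]
  350 → disc 4  [load 525/525]
  325 → disc 5 (new)  [load 325/525]
  75 → disc 5  [load 400/525]
  100 → disc 5  [load 500/525]
  375 → disc 6 (new)  [load 375/525]
  75 → disc 6  [load 450/525]
  250 → disc 7 (new)  [load 250/525]
  200 → disc 7  [load 450/525]
7 discs opened.

7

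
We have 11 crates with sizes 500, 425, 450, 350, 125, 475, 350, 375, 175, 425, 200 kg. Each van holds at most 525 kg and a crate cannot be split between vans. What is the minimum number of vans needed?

9

Total = 500 + 475 + 450 + 425 + 425 + 375 + 350 + 350 + 200 + 175 + 125 = 3850 kg.
Lower bound: ⌈3850/525⌉ = 8 vans.
A packing using 9 vans:
  van 1: 500 = 500
  van 2: 475 = 475
  van 3: 450 = 450
  van 4: 425 = 425
  van 5: 425 = 425
  van 6: 375 + 125 = 500
  van 7: 350 + 175 = 525
  van 8: 350 = 350
  van 9: 200 = 200
No arrangement into 8 vans stays within capacity, so 9 is optimal.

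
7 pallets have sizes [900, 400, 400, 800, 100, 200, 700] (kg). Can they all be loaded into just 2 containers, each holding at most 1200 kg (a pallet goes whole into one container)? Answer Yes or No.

No

Total = 3500 kg; ⌈3500/1200⌉ = 3.
At least 3 containers are required, but only 2 are allowed.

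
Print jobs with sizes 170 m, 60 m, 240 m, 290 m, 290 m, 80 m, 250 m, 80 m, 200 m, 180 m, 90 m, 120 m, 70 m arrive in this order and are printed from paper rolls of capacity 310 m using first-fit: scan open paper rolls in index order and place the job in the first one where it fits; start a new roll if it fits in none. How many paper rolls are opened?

8

  170 → roll 1 (new)  [load 170/310]
  60 → roll 1  [load 230/310]
  240 → roll 2 (new)  [load 240/310]
  290 → roll 3 (new)  [load 290/310]
  290 → roll 4 (new)  [load 290/310]
  80 → roll 1  [load 310/310]
  250 → roll 5 (new)  [load 250/310]
  80 → roll 6 (new)  [load 80/310]
  200 → roll 6  [load 280/310]
  180 → roll 7 (new)  [load 180/310]
  90 → roll 7  [load 270/310]
  120 → roll 8 (new)  [load 120/310]
  70 → roll 2  [load 310/310]
8 paper rolls opened.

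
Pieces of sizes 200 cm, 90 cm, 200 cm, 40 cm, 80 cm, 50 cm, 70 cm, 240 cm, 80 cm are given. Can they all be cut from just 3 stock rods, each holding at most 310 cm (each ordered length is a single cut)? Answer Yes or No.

Total = 1050 cm; ⌈1050/310⌉ = 4.
At least 4 stock rods are required, but only 3 are allowed.

No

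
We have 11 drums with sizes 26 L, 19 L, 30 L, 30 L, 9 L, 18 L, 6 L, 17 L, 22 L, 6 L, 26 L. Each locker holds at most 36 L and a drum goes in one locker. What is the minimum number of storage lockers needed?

Total = 30 + 30 + 26 + 26 + 22 + 19 + 18 + 17 + 9 + 6 + 6 = 209 L.
Lower bound: ⌈209/36⌉ = 6 storage lockers.
A packing using 7 storage lockers:
  locker 1: 30 + 6 = 36
  locker 2: 30 + 6 = 36
  locker 3: 26 + 9 = 35
  locker 4: 26 = 26
  locker 5: 22 = 22
  locker 6: 19 + 17 = 36
  locker 7: 18 = 18
No arrangement into 6 storage lockers stays within capacity, so 7 is optimal.

7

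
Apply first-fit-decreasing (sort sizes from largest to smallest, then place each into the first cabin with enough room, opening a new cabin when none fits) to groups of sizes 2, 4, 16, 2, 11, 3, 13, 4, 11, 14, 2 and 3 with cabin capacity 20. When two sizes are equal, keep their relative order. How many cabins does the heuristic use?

5

Sorted descending: 16, 14, 13, 11, 11, 4, 4, 3, 3, 2, 2, 2.
  16 → cabin 1 (new)  [load 16/20]
  14 → cabin 2 (new)  [load 14/20]
  13 → cabin 3 (new)  [load 13/20]
  11 → cabin 4 (new)  [load 11/20]
  11 → cabin 5 (new)  [load 11/20]
  4 → cabin 1  [load 20/20]
  4 → cabin 2  [load 18/20]
  3 → cabin 3  [load 16/20]
  3 → cabin 3  [load 19/20]
  2 → cabin 2  [load 20/20]
  2 → cabin 4  [load 13/20]
  2 → cabin 4  [load 15/20]
5 cabins opened.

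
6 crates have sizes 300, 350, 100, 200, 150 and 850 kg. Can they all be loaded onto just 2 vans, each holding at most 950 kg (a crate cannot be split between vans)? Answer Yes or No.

Total = 1950 kg; ⌈1950/950⌉ = 3.
At least 3 vans are required, but only 2 are allowed.

No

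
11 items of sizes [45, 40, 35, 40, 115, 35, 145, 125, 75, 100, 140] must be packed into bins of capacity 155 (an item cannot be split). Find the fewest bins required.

Total = 145 + 140 + 125 + 115 + 100 + 75 + 45 + 40 + 40 + 35 + 35 = 895.
Lower bound: ⌈895/155⌉ = 6 bins.
A packing using 7 bins:
  bin 1: 145 = 145
  bin 2: 140 = 140
  bin 3: 125 = 125
  bin 4: 115 + 40 = 155
  bin 5: 100 + 45 = 145
  bin 6: 75 + 40 + 35 = 150
  bin 7: 35 = 35
No arrangement into 6 bins stays within capacity, so 7 is optimal.

7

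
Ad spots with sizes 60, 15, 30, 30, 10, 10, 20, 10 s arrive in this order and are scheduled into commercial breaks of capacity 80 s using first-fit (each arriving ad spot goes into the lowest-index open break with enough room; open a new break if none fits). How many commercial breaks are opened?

  60 → break 1 (new)  [load 60/80]
  15 → break 1  [load 75/80]
  30 → break 2 (new)  [load 30/80]
  30 → break 2  [load 60/80]
  10 → break 2  [load 70/80]
  10 → break 2  [load 80/80]
  20 → break 3 (new)  [load 20/80]
  10 → break 3  [load 30/80]
3 commercial breaks opened.

3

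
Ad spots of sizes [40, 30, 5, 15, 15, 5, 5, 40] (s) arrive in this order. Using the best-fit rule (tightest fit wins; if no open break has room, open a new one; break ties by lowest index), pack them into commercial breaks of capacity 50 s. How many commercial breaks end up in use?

4

  40 → break 1 (new)  [load 40/50]
  30 → break 2 (new)  [load 30/50]
  5 → break 1  [load 45/50]
  15 → break 2  [load 45/50]
  15 → break 3 (new)  [load 15/50]
  5 → break 1  [load 50/50]
  5 → break 2  [load 50/50]
  40 → break 4 (new)  [load 40/50]
4 commercial breaks opened.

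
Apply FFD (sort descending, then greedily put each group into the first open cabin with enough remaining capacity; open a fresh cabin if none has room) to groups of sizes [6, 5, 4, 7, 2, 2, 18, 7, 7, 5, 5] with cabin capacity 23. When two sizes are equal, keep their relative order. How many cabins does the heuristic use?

3

Sorted descending: 18, 7, 7, 7, 6, 5, 5, 5, 4, 2, 2.
  18 → cabin 1 (new)  [load 18/23]
  7 → cabin 2 (new)  [load 7/23]
  7 → cabin 2  [load 14/23]
  7 → cabin 2  [load 21/23]
  6 → cabin 3 (new)  [load 6/23]
  5 → cabin 1  [load 23/23]
  5 → cabin 3  [load 11/23]
  5 → cabin 3  [load 16/23]
  4 → cabin 3  [load 20/23]
  2 → cabin 2  [load 23/23]
  2 → cabin 3  [load 22/23]
3 cabins opened.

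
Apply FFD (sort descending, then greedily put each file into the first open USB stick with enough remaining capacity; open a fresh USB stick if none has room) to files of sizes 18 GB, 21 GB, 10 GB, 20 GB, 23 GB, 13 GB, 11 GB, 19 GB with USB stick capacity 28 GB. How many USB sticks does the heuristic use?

Sorted descending: 23, 21, 20, 19, 18, 13, 11, 10.
  23 → USB stick 1 (new)  [load 23/28]
  21 → USB stick 2 (new)  [load 21/28]
  20 → USB stick 3 (new)  [load 20/28]
  19 → USB stick 4 (new)  [load 19/28]
  18 → USB stick 5 (new)  [load 18/28]
  13 → USB stick 6 (new)  [load 13/28]
  11 → USB stick 6  [load 24/28]
  10 → USB stick 5  [load 28/28]
6 USB sticks opened.

6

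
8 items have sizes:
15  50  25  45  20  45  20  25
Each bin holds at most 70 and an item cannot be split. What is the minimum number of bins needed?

Total = 50 + 45 + 45 + 25 + 25 + 20 + 20 + 15 = 245.
Lower bound: ⌈245/70⌉ = 4 bins.
A packing using 4 bins:
  bin 1: 50 + 20 = 70
  bin 2: 45 + 25 = 70
  bin 3: 45 + 25 = 70
  bin 4: 20 + 15 = 35
This matches the lower bound, so 4 is optimal.

4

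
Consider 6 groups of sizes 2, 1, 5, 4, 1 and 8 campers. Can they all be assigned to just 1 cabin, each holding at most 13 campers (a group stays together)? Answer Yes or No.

No

Total = 21 campers; ⌈21/13⌉ = 2.
At least 2 cabins are required, but only 1 is allowed.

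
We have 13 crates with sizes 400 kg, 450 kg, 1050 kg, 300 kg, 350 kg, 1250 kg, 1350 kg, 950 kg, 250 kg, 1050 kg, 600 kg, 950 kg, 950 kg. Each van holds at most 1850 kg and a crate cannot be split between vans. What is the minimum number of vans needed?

Total = 1350 + 1250 + 1050 + 1050 + 950 + 950 + 950 + 600 + 450 + 400 + 350 + 300 + 250 = 9900 kg.
Lower bound: ⌈9900/1850⌉ = 6 vans.
Also, 7 crates each exceed 925 kg, and no two of those can share a van, so at least 7 vans are needed.
A packing using 7 vans:
  van 1: 1350 + 450 = 1800
  van 2: 1250 + 600 = 1850
  van 3: 1050 + 400 + 350 = 1800
  van 4: 1050 + 300 + 250 = 1600
  van 5: 950 = 950
  van 6: 950 = 950
  van 7: 950 = 950
This matches the lower bound, so 7 is optimal.

7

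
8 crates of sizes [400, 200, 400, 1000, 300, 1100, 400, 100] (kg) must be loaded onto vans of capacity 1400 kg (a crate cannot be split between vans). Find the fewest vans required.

3

Total = 1100 + 1000 + 400 + 400 + 400 + 300 + 200 + 100 = 3900 kg.
Lower bound: ⌈3900/1400⌉ = 3 vans.
A packing using 3 vans:
  van 1: 1100 + 300 = 1400
  van 2: 1000 + 400 = 1400
  van 3: 400 + 400 + 200 + 100 = 1100
This matches the lower bound, so 3 is optimal.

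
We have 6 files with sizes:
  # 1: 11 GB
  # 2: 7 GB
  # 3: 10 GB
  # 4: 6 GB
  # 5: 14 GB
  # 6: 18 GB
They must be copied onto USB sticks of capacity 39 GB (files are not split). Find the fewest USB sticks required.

Total = 18 + 14 + 11 + 10 + 7 + 6 = 66 GB.
Lower bound: ⌈66/39⌉ = 2 USB sticks.
A packing using 2 USB sticks:
  USB stick 1: 18 + 14 + 7 = 39
  USB stick 2: 11 + 10 + 6 = 27
This matches the lower bound, so 2 is optimal.

2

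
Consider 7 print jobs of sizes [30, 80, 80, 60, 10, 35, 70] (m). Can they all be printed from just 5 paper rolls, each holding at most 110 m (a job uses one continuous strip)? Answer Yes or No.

A valid assignment using 4 paper rolls:
  roll 1: 80 + 30 = 110
  roll 2: 80 + 10 = 90
  roll 3: 70 + 35 = 105
  roll 4: 60 = 60
That uses only 4 ≤ 5, so 5 paper rolls are enough.

Yes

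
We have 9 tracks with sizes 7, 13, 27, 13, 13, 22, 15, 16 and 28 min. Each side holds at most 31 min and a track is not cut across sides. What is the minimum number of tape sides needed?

6

Total = 28 + 27 + 22 + 16 + 15 + 13 + 13 + 13 + 7 = 154 min.
Lower bound: ⌈154/31⌉ = 5 tape sides.
A packing using 6 tape sides:
  side 1: 28 = 28
  side 2: 27 = 27
  side 3: 22 + 7 = 29
  side 4: 16 + 15 = 31
  side 5: 13 + 13 = 26
  side 6: 13 = 13
No arrangement into 5 tape sides stays within capacity, so 6 is optimal.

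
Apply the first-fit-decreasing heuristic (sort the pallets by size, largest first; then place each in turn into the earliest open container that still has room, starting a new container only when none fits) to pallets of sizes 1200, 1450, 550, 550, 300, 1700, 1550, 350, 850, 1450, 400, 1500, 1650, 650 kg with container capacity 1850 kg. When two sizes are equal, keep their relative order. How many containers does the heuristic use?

9

Sorted descending: 1700, 1650, 1550, 1500, 1450, 1450, 1200, 850, 650, 550, 550, 400, 350, 300.
  1700 → container 1 (new)  [load 1700/1850]
  1650 → container 2 (new)  [load 1650/1850]
  1550 → container 3 (new)  [load 1550/1850]
  1500 → container 4 (new)  [load 1500/1850]
  1450 → container 5 (new)  [load 1450/1850]
  1450 → container 6 (new)  [load 1450/1850]
  1200 → container 7 (new)  [load 1200/1850]
  850 → container 8 (new)  [load 850/1850]
  650 → container 7  [load 1850/1850]
  550 → container 8  [load 1400/1850]
  550 → container 9 (new)  [load 550/1850]
  400 → container 5  [load 1850/1850]
  350 → container 4  [load 1850/1850]
  300 → container 3  [load 1850/1850]
9 containers opened.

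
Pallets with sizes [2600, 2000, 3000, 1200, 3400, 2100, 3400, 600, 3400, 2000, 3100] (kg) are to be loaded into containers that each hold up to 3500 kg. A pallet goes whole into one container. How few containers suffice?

9

Total = 3400 + 3400 + 3400 + 3100 + 3000 + 2600 + 2100 + 2000 + 2000 + 1200 + 600 = 26800 kg.
Lower bound: ⌈26800/3500⌉ = 8 containers.
Also, 9 pallets each exceed 1750 kg, and no two of those can share a container, so at least 9 containers are needed.
A packing using 9 containers:
  container 1: 3400 = 3400
  container 2: 3400 = 3400
  container 3: 3400 = 3400
  container 4: 3100 = 3100
  container 5: 3000 = 3000
  container 6: 2600 + 600 = 3200
  container 7: 2100 + 1200 = 3300
  container 8: 2000 = 2000
  container 9: 2000 = 2000
This matches the lower bound, so 9 is optimal.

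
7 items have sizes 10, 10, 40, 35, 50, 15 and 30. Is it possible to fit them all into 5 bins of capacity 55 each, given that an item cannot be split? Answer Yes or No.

A valid assignment using 4 bins:
  bin 1: 50 = 50
  bin 2: 40 + 15 = 55
  bin 3: 35 + 10 + 10 = 55
  bin 4: 30 = 30
That uses only 4 ≤ 5, so 5 bins are enough.

Yes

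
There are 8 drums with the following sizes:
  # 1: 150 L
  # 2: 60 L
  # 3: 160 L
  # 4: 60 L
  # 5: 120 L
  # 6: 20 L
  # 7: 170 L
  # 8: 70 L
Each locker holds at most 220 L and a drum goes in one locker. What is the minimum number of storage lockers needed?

4

Total = 170 + 160 + 150 + 120 + 70 + 60 + 60 + 20 = 810 L.
Lower bound: ⌈810/220⌉ = 4 storage lockers.
A packing using 4 storage lockers:
  locker 1: 170 + 20 = 190
  locker 2: 160 + 60 = 220
  locker 3: 150 + 70 = 220
  locker 4: 120 + 60 = 180
This matches the lower bound, so 4 is optimal.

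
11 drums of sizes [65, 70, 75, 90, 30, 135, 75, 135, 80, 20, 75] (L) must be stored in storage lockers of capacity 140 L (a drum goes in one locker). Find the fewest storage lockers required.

8

Total = 135 + 135 + 90 + 80 + 75 + 75 + 75 + 70 + 65 + 30 + 20 = 850 L.
Lower bound: ⌈850/140⌉ = 7 storage lockers.
A packing using 8 storage lockers:
  locker 1: 135 = 135
  locker 2: 135 = 135
  locker 3: 90 + 30 + 20 = 140
  locker 4: 80 = 80
  locker 5: 75 + 65 = 140
  locker 6: 75 = 75
  locker 7: 75 = 75
  locker 8: 70 = 70
No arrangement into 7 storage lockers stays within capacity, so 8 is optimal.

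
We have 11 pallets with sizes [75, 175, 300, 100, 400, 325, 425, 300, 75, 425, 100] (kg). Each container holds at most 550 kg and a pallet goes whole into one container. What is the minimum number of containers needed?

Total = 425 + 425 + 400 + 325 + 300 + 300 + 175 + 100 + 100 + 75 + 75 = 2700 kg.
Lower bound: ⌈2700/550⌉ = 5 containers.
Also, 6 pallets each exceed 275 kg, and no two of those can share a container, so at least 6 containers are needed.
A packing using 6 containers:
  container 1: 425 + 100 = 525
  container 2: 425 + 100 = 525
  container 3: 400 + 75 + 75 = 550
  container 4: 325 + 175 = 500
  container 5: 300 = 300
  container 6: 300 = 300
This matches the lower bound, so 6 is optimal.

6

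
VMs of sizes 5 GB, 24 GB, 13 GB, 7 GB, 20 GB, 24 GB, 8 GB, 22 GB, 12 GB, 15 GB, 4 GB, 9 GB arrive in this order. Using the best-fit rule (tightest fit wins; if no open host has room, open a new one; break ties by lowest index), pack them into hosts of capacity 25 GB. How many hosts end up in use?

7

  5 → host 1 (new)  [load 5/25]
  24 → host 2 (new)  [load 24/25]
  13 → host 1  [load 18/25]
  7 → host 1  [load 25/25]
  20 → host 3 (new)  [load 20/25]
  24 → host 4 (new)  [load 24/25]
  8 → host 5 (new)  [load 8/25]
  22 → host 6 (new)  [load 22/25]
  12 → host 5  [load 20/25]
  15 → host 7 (new)  [load 15/25]
  4 → host 3  [load 24/25]
  9 → host 7  [load 24/25]
7 hosts opened.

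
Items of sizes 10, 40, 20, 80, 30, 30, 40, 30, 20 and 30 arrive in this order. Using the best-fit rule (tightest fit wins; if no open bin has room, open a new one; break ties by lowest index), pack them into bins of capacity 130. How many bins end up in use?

  10 → bin 1 (new)  [load 10/130]
  40 → bin 1  [load 50/130]
  20 → bin 1  [load 70/130]
  80 → bin 2 (new)  [load 80/130]
  30 → bin 2  [load 110/130]
  30 → bin 1  [load 100/130]
  40 → bin 3 (new)  [load 40/130]
  30 → bin 1  [load 130/130]
  20 → bin 2  [load 130/130]
  30 → bin 3  [load 70/130]
3 bins opened.

3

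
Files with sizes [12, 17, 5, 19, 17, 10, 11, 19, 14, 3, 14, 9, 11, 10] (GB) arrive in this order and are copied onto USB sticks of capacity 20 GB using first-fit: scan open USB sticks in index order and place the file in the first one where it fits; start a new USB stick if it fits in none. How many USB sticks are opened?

11

  12 → USB stick 1 (new)  [load 12/20]
  17 → USB stick 2 (new)  [load 17/20]
  5 → USB stick 1  [load 17/20]
  19 → USB stick 3 (new)  [load 19/20]
  17 → USB stick 4 (new)  [load 17/20]
  10 → USB stick 5 (new)  [load 10/20]
  11 → USB stick 6 (new)  [load 11/20]
  19 → USB stick 7 (new)  [load 19/20]
  14 → USB stick 8 (new)  [load 14/20]
  3 → USB stick 1  [load 20/20]
  14 → USB stick 9 (new)  [load 14/20]
  9 → USB stick 5  [load 19/20]
  11 → USB stick 10 (new)  [load 11/20]
  10 → USB stick 11 (new)  [load 10/20]
11 USB sticks opened.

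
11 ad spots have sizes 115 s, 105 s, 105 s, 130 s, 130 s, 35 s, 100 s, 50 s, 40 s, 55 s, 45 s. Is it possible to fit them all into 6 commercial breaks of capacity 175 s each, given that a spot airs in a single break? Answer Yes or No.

A valid assignment using 6 commercial breaks:
  break 1: 130 + 45 = 175
  break 2: 130 + 40 = 170
  break 3: 115 + 55 = 170
  break 4: 105 + 50 = 155
  break 5: 105 + 35 = 140
  break 6: 100 = 100
Every load is within 175 s, so 6 commercial breaks suffice.

Yes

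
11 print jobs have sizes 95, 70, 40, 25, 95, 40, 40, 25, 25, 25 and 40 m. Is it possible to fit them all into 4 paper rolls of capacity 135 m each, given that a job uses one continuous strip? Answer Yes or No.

Yes

A valid assignment using 4 paper rolls:
  roll 1: 95 + 40 = 135
  roll 2: 95 + 40 = 135
  roll 3: 70 + 40 + 25 = 135
  roll 4: 40 + 25 + 25 + 25 = 115
Every load is within 135 m, so 4 paper rolls suffice.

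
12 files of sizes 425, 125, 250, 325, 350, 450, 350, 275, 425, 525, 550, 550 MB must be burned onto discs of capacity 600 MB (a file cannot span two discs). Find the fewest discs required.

9

Total = 550 + 550 + 525 + 450 + 425 + 425 + 350 + 350 + 325 + 275 + 250 + 125 = 4600 MB.
Lower bound: ⌈4600/600⌉ = 8 discs.
Also, 9 files each exceed 300 MB, and no two of those can share a disc, so at least 9 discs are needed.
A packing using 9 discs:
  disc 1: 550 = 550
  disc 2: 550 = 550
  disc 3: 525 = 525
  disc 4: 450 + 125 = 575
  disc 5: 425 = 425
  disc 6: 425 = 425
  disc 7: 350 + 250 = 600
  disc 8: 350 = 350
  disc 9: 325 + 275 = 600
This matches the lower bound, so 9 is optimal.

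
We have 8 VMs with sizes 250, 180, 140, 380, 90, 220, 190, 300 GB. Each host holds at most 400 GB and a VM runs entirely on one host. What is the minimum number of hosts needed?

Total = 380 + 300 + 250 + 220 + 190 + 180 + 140 + 90 = 1750 GB.
Lower bound: ⌈1750/400⌉ = 5 hosts.
A packing using 5 hosts:
  host 1: 380 = 380
  host 2: 300 + 90 = 390
  host 3: 250 + 140 = 390
  host 4: 220 + 180 = 400
  host 5: 190 = 190
This matches the lower bound, so 5 is optimal.

5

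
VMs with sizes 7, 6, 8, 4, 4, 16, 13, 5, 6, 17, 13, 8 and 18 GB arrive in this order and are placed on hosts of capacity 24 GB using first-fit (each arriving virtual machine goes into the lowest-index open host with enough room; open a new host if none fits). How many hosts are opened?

  7 → host 1 (new)  [load 7/24]
  6 → host 1  [load 13/24]
  8 → host 1  [load 21/24]
  4 → host 2 (new)  [load 4/24]
  4 → host 2  [load 8/24]
  16 → host 2  [load 24/24]
  13 → host 3 (new)  [load 13/24]
  5 → host 3  [load 18/24]
  6 → host 3  [load 24/24]
  17 → host 4 (new)  [load 17/24]
  13 → host 5 (new)  [load 13/24]
  8 → host 5  [load 21/24]
  18 → host 6 (new)  [load 18/24]
6 hosts opened.

6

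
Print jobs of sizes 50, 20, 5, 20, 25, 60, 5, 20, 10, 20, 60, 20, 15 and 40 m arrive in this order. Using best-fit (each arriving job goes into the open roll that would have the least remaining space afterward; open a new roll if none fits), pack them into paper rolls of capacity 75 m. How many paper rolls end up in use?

6

  50 → roll 1 (new)  [load 50/75]
  20 → roll 1  [load 70/75]
  5 → roll 1  [load 75/75]
  20 → roll 2 (new)  [load 20/75]
  25 → roll 2  [load 45/75]
  60 → roll 3 (new)  [load 60/75]
  5 → roll 3  [load 65/75]
  20 → roll 2  [load 65/75]
  10 → roll 2  [load 75/75]
  20 → roll 4 (new)  [load 20/75]
  60 → roll 5 (new)  [load 60/75]
  20 → roll 4  [load 40/75]
  15 → roll 5  [load 75/75]
  40 → roll 6 (new)  [load 40/75]
6 paper rolls opened.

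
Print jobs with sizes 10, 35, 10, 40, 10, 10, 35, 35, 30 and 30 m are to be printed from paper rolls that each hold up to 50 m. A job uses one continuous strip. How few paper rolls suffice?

6

Total = 40 + 35 + 35 + 35 + 30 + 30 + 10 + 10 + 10 + 10 = 245 m.
Lower bound: ⌈245/50⌉ = 5 paper rolls.
Also, 6 print jobs each exceed 25 m, and no two of those can share a roll, so at least 6 paper rolls are needed.
A packing using 6 paper rolls:
  roll 1: 40 + 10 = 50
  roll 2: 35 + 10 = 45
  roll 3: 35 + 10 = 45
  roll 4: 35 + 10 = 45
  roll 5: 30 = 30
  roll 6: 30 = 30
This matches the lower bound, so 6 is optimal.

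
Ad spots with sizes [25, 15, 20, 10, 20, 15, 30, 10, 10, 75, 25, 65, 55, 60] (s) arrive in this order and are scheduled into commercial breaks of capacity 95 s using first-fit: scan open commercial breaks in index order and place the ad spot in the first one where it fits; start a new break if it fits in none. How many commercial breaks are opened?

6

  25 → break 1 (new)  [load 25/95]
  15 → break 1  [load 40/95]
  20 → break 1  [load 60/95]
  10 → break 1  [load 70/95]
  20 → break 1  [load 90/95]
  15 → break 2 (new)  [load 15/95]
  30 → break 2  [load 45/95]
  10 → break 2  [load 55/95]
  10 → break 2  [load 65/95]
  75 → break 3 (new)  [load 75/95]
  25 → break 2  [load 90/95]
  65 → break 4 (new)  [load 65/95]
  55 → break 5 (new)  [load 55/95]
  60 → break 6 (new)  [load 60/95]
6 commercial breaks opened.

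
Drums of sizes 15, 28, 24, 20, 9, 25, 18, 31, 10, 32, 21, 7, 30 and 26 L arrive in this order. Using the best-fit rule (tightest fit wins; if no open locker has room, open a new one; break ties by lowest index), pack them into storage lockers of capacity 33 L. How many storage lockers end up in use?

10

  15 → locker 1 (new)  [load 15/33]
  28 → locker 2 (new)  [load 28/33]
  24 → locker 3 (new)  [load 24/33]
  20 → locker 4 (new)  [load 20/33]
  9 → locker 3  [load 33/33]
  25 → locker 5 (new)  [load 25/33]
  18 → locker 1  [load 33/33]
  31 → locker 6 (new)  [load 31/33]
  10 → locker 4  [load 30/33]
  32 → locker 7 (new)  [load 32/33]
  21 → locker 8 (new)  [load 21/33]
  7 → locker 5  [load 32/33]
  30 → locker 9 (new)  [load 30/33]
  26 → locker 10 (new)  [load 26/33]
10 storage lockers opened.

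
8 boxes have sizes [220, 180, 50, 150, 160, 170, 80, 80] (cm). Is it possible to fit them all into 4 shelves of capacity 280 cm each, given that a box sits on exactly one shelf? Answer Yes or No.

Total = 1090 cm; ⌈1090/280⌉ = 4.
5 boxes each exceed half the capacity and cannot share a shelf, forcing at least 5 shelves.
At least 5 shelves are required, but only 4 are allowed.

No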